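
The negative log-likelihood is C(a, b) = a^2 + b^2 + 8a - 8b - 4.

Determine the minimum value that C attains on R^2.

-36

C(a,b) separates as P(a) + Q(b) − 4, so its minimum is min P + min Q − 4.
P'(a) = 2a + 8 vanishes at a ∈ {-4}; Q'(b) = 2b - 8 vanishes at b ∈ {4}.
Local minima of P (where P''>0): P(-4)=-16. Local minima of Q: Q(4)=-16.
So the global minimum of C is P(-4) + Q(4) − 4 = -16 − 16 − 4 = -36, attained at (-4, 4).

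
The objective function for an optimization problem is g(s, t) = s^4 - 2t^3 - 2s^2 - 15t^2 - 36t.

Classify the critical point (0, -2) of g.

The mixed partial ∂²g/∂s∂t is 0, so the Hessian at any point is diag(g_ss, g_tt) = diag(4(3s^2 - 1), -6(2t + 5)).
At (0, -2): H = diag(-4, -6).
Both eigenvalues are negative, so H is negative definite: a local maximum.

local maximum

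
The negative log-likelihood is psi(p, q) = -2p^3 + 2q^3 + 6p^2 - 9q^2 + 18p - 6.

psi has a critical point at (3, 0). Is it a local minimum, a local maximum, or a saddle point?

The mixed partial ∂²psi/∂p∂q is 0, so the Hessian at any point is diag(psi_pp, psi_qq) = diag(12(-p + 1), 6(2q - 3)).
At (3, 0): H = diag(-24, -18).
Both eigenvalues are negative, so H is negative definite: a local maximum.

local maximum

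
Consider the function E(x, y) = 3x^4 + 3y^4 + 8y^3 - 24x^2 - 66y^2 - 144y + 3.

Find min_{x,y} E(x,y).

E(x,y) separates as P(x) + Q(y) + 3, so its minimum is min P + min Q + 3.
P'(x) = 12x(x - 2)(x + 2) vanishes at x ∈ {-2, 0, 2}; Q'(y) = 12(y - 3)(y + 1)(y + 4) vanishes at y ∈ {-4, -1, 3}.
Local minima of P (where P''>0): P(-2)=-48, P(2)=-48. Local minima of Q: Q(-4)=-224, Q(3)=-567.
So the global minimum of E is P(-2) + Q(3) + 3 = -48 − 567 + 3 = -612, attained at (-2, 3).

-612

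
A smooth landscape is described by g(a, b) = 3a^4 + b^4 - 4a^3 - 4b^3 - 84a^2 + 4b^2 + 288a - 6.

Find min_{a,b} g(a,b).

g(a,b) separates as P(a) + Q(b) − 6, so its minimum is min P + min Q − 6.
P'(a) = 12(a - 3)(a - 2)(a + 4) vanishes at a ∈ {-4, 2, 3}; Q'(b) = 4b(b - 2)(b - 1) vanishes at b ∈ {0, 1, 2}.
Local minima of P (where P''>0): P(-4)=-1472, P(3)=243. Local minima of Q: Q(0)=0, Q(2)=0.
So the global minimum of g is P(-4) + Q(0) − 6 = -1472 + 0 − 6 = -1478, attained at (-4, 0).

-1478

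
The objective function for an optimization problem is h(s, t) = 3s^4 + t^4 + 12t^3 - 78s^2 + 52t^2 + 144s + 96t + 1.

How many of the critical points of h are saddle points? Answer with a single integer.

4

h separates as a function of s plus a function of t, so ∇h=0 decouples.
∂h/∂s = 12(s - 3)(s - 1)(s + 4) = 0 at s ∈ {-4, 1, 3}; ∂h/∂t = 4(t + 2)(t + 3)(t + 4) = 0 at t ∈ {-4, -3, -2}.
The Hessian is diagonal: diag(h_ss, h_tt). Second derivatives: h_ss(-4)=420, h_ss(1)=-120, h_ss(3)=168; h_tt(-4)=8, h_tt(-3)=-4, h_tt(-2)=8.
Saddle points occur where the two diagonal entries have opposite signs: (-4, -3), (1, -4), (1, -2), (3, -3). Count: 4.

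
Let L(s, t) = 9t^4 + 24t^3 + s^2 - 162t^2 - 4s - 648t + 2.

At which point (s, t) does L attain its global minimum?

(2, 3)

L(s,t) separates as P(s) + Q(t) + 2, so its minimum is min P + min Q + 2.
P'(s) = 2s - 4 vanishes at s ∈ {2}; Q'(t) = 36(t - 3)(t + 2)(t + 3) vanishes at t ∈ {-3, -2, 3}.
Local minima of P (where P''>0): P(2)=-4. Local minima of Q: Q(-3)=567, Q(3)=-2025.
So the global minimum of L is P(2) + Q(3) + 2 = -4 − 2025 + 2 = -2027, attained at (2, 3).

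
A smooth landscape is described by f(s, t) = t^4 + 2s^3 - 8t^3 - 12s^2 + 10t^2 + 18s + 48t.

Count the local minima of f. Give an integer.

f separates as a function of s plus a function of t, so ∇f=0 decouples.
∂f/∂s = 6(s - 3)(s - 1) = 0 at s ∈ {1, 3}; ∂f/∂t = 4(t - 4)(t - 3)(t + 1) = 0 at t ∈ {-1, 3, 4}.
The Hessian is diagonal: diag(f_ss, f_tt). Second derivatives: f_ss(1)=-12, f_ss(3)=12; f_tt(-1)=80, f_tt(3)=-16, f_tt(4)=20.
Local minima occur where both diagonal entries positive: (3, -1), (3, 4). Count: 2.

2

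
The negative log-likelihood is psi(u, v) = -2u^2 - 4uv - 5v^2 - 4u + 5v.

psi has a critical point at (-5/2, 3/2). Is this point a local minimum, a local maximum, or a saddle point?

The Hessian of psi is constant: H = [[-4, -4], [-4, -10]].
det(H) = (-4)·(-10) − (-4)² = 24.
det(H) > 0 and tr(H) = -14 < 0, so H is negative definite and the point is a local maximum.

local maximum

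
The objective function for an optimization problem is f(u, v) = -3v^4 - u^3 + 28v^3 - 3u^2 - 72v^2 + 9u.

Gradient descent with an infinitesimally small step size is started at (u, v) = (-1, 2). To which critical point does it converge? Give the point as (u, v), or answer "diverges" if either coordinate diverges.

f is separable, so gradient descent decouples: u follows -∂f/∂u, v follows -∂f/∂v.
∂f/∂u = -3(u - 1)(u + 3); at u=-1 this is 12, so u decreases.
∂f/∂v = -12v(v - 4)(v - 3); at v=2 this is -48, so v increases.
u converges to its nearest critical value -3 (a local min of the u-part); v converges to 3. The iterate converges to (-3, 3).

(-3, 3)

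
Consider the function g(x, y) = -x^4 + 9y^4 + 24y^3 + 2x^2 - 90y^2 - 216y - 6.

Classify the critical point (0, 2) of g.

The mixed partial ∂²g/∂x∂y is 0, so the Hessian at any point is diag(g_xx, g_yy) = diag(4(-3x^2 + 1), 36(3y^2 + 4y - 5)).
At (0, 2): H = diag(4, 540).
Both eigenvalues are positive, so H is positive definite: a local minimum.

local minimum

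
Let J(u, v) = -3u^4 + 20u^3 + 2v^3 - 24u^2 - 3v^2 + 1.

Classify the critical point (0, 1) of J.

The mixed partial ∂²J/∂u∂v is 0, so the Hessian at any point is diag(J_uu, J_vv) = diag(12(-3u^2 + 10u - 4), 6(2v - 1)).
At (0, 1): H = diag(-48, 6).
The eigenvalues have opposite signs, so H is indefinite: a saddle point.

saddle point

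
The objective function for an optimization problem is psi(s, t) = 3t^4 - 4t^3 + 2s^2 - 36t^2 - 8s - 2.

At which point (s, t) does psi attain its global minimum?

psi(s,t) separates as P(s) + Q(t) − 2, so its minimum is min P + min Q − 2.
P'(s) = 4s - 8 vanishes at s ∈ {2}; Q'(t) = 12t(t - 3)(t + 2) vanishes at t ∈ {-2, 0, 3}.
Local minima of P (where P''>0): P(2)=-8. Local minima of Q: Q(-2)=-64, Q(3)=-189.
So the global minimum of psi is P(2) + Q(3) − 2 = -8 − 189 − 2 = -199, attained at (2, 3).

(2, 3)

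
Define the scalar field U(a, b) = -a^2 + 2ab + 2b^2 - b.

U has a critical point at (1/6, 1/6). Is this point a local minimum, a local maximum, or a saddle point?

saddle point

The Hessian of U is constant: H = [[-2, 2], [2, 4]].
det(H) = (-2)·4 − 2² = -12.
Since det(H) < 0, H is indefinite and the critical point is a saddle point.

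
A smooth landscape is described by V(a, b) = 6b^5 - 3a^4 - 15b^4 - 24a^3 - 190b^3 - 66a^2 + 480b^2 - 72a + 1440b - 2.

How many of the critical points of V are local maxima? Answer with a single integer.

4

V separates as a function of a plus a function of b, so ∇V=0 decouples.
∂V/∂a = -12(a + 1)(a + 2)(a + 3) = 0 at a ∈ {-3, -2, -1}; ∂V/∂b = 30(b - 4)(b - 3)(b + 1)(b + 4) = 0 at b ∈ {-4, -1, 3, 4}.
The Hessian is diagonal: diag(V_aa, V_bb). Second derivatives: V_aa(-3)=-24, V_aa(-2)=12, V_aa(-1)=-24; V_bb(-4)=-5040, V_bb(-1)=1800, V_bb(3)=-840, V_bb(4)=1200.
Local maxima occur where both diagonal entries negative: (-3, -4), (-3, 3), (-1, -4), (-1, 3). Count: 4.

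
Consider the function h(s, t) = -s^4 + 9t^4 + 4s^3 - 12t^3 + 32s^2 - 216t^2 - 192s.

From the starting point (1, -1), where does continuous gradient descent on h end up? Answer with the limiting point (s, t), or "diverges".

(3, -3)

h is separable, so gradient descent decouples: s follows -∂h/∂s, t follows -∂h/∂t.
∂h/∂s = -4(s - 4)(s - 3)(s + 4); at s=1 this is -120, so s increases.
∂h/∂t = 36t(t - 4)(t + 3); at t=-1 this is 360, so t decreases.
s converges to its nearest critical value 3 (a local min of the s-part); t converges to -3. The iterate converges to (3, -3).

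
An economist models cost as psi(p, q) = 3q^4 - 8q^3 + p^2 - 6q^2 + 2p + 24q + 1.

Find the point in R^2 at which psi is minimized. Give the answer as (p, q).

psi(p,q) separates as A(p) + B(q) + 1, so its minimum is min A + min B + 1.
A'(p) = 2p + 2 vanishes at p ∈ {-1}; B'(q) = 12(q - 2)(q - 1)(q + 1) vanishes at q ∈ {-1, 1, 2}.
Local minima of A (where A''>0): A(-1)=-1. Local minima of B: B(-1)=-19, B(2)=8.
So the global minimum of psi is A(-1) + B(-1) + 1 = -1 − 19 + 1 = -19, attained at (-1, -1).

(-1, -1)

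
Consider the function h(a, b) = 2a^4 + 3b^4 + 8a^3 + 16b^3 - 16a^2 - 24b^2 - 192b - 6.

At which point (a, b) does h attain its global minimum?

h(a,b) separates as P(a) + Q(b) − 6, so its minimum is min P + min Q − 6.
P'(a) = 8a(a - 1)(a + 4) vanishes at a ∈ {-4, 0, 1}; Q'(b) = 12(b - 2)(b + 2)(b + 4) vanishes at b ∈ {-4, -2, 2}.
Local minima of P (where P''>0): P(-4)=-256, P(1)=-6. Local minima of Q: Q(-4)=128, Q(2)=-304.
So the global minimum of h is P(-4) + Q(2) − 6 = -256 − 304 − 6 = -566, attained at (-4, 2).

(-4, 2)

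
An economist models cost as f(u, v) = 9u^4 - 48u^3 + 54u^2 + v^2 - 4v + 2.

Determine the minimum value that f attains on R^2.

-83

f(u,v) separates as P(u) + Q(v) + 2, so its minimum is min P + min Q + 2.
P'(u) = 36u(u - 3)(u - 1) vanishes at u ∈ {0, 1, 3}; Q'(v) = 2v - 4 vanishes at v ∈ {2}.
Local minima of P (where P''>0): P(0)=0, P(3)=-81. Local minima of Q: Q(2)=-4.
So the global minimum of f is P(3) + Q(2) + 2 = -81 − 4 + 2 = -83, attained at (3, 2).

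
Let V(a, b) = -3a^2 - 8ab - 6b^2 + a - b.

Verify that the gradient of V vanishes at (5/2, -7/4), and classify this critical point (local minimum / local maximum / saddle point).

∇V = (-6a - 8b + 1, -8a - 12b - 1); substituting (5/2, -7/4) gives ∇V = (0, 0), so (5/2, -7/4) is indeed a critical point.
The Hessian of V is constant: H = [[-6, -8], [-8, -12]].
det(H) = (-6)·(-12) − (-8)² = 8.
det(H) > 0 and tr(H) = -18 < 0, so H is negative definite and the point is a local maximum.

local maximum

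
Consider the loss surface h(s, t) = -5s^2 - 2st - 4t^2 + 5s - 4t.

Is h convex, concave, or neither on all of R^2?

h is quadratic, so its Hessian is the constant matrix H = [[-10, -2], [-2, -8]].
det(H) = 76, tr(H) = -18.
det(H) > 0 and tr(H) < 0, so H is negative definite everywhere: concave.

concave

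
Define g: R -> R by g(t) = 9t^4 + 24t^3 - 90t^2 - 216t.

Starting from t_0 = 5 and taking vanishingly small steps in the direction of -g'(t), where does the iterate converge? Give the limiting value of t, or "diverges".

g'(t) = 36(t - 2)(t + 1)(t + 3), so g'(5) = 5184.
Gradient descent moves in the -g' direction, i.e. t is decreasing.
The nearest critical point in that direction is t = 2, where g'' = 540 > 0 (a local minimum). The iterate converges there.

2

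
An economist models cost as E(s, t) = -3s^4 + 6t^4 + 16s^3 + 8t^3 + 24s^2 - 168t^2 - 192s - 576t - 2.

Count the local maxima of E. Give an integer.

E separates as a function of s plus a function of t, so ∇E=0 decouples.
∂E/∂s = -12(s - 4)(s - 2)(s + 2) = 0 at s ∈ {-2, 2, 4}; ∂E/∂t = 24(t - 4)(t + 2)(t + 3) = 0 at t ∈ {-3, -2, 4}.
The Hessian is diagonal: diag(E_ss, E_tt). Second derivatives: E_ss(-2)=-288, E_ss(2)=96, E_ss(4)=-144; E_tt(-3)=168, E_tt(-2)=-144, E_tt(4)=1008.
Local maxima occur where both diagonal entries negative: (-2, -2), (4, -2). Count: 2.

2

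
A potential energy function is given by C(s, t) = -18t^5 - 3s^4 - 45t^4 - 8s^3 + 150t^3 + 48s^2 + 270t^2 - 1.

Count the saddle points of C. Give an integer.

6

C separates as a function of s plus a function of t, so ∇C=0 decouples.
∂C/∂s = -12s(s - 2)(s + 4) = 0 at s ∈ {-4, 0, 2}; ∂C/∂t = -90t(t - 2)(t + 1)(t + 3) = 0 at t ∈ {-3, -1, 0, 2}.
The Hessian is diagonal: diag(C_ss, C_tt). Second derivatives: C_ss(-4)=-288, C_ss(0)=96, C_ss(2)=-144; C_tt(-3)=2700, C_tt(-1)=-540, C_tt(0)=540, C_tt(2)=-2700.
Saddle points occur where the two diagonal entries have opposite signs: (-4, -3), (-4, 0), (0, -1), (0, 2), (2, -3), (2, 0). Count: 6.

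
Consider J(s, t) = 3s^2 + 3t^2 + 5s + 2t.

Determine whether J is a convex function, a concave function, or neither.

convex

J is quadratic, so its Hessian is the constant matrix H = [[6, 0], [0, 6]].
det(H) = 36, tr(H) = 12.
det(H) > 0 and tr(H) > 0, so H is positive definite everywhere: convex.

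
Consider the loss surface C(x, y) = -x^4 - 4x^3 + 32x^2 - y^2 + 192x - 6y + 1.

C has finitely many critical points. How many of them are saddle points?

C separates as a function of x plus a function of y, so ∇C=0 decouples.
∂C/∂x = -4(x - 4)(x + 3)(x + 4) = 0 at x ∈ {-4, -3, 4}; ∂C/∂y = -2(y + 3) = 0 at y ∈ {-3}.
The Hessian is diagonal: diag(C_xx, C_yy). Second derivatives: C_xx(-4)=-32, C_xx(-3)=28, C_xx(4)=-224; C_yy(-3)=-2.
Saddle points occur where the two diagonal entries have opposite signs: (-3, -3). Count: 1.

1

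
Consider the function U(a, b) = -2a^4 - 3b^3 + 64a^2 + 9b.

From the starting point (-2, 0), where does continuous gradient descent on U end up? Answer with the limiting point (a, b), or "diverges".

(0, -1)

U is separable, so gradient descent decouples: a follows -∂U/∂a, b follows -∂U/∂b.
∂U/∂a = -8a(a - 4)(a + 4); at a=-2 this is -192, so a increases.
∂U/∂b = -9(b - 1)(b + 1); at b=0 this is 9, so b decreases.
a converges to its nearest critical value 0 (a local min of the a-part); b converges to -1. The iterate converges to (0, -1).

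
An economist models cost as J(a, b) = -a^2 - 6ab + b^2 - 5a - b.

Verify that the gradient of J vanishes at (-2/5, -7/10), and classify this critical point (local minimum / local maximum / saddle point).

∇J = (-2a - 6b - 5, -6a + 2b - 1); substituting (-2/5, -7/10) gives ∇J = (0, 0), so (-2/5, -7/10) is indeed a critical point.
The Hessian of J is constant: H = [[-2, -6], [-6, 2]].
det(H) = (-2)·2 − (-6)² = -40.
Since det(H) < 0, H is indefinite and the critical point is a saddle point.

saddle point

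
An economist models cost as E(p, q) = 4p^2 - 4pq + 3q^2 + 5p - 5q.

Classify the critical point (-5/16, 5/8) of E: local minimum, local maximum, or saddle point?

local minimum

The Hessian of E is constant: H = [[8, -4], [-4, 6]].
det(H) = 8·6 − (-4)² = 32.
det(H) > 0 and tr(H) = 14 > 0, so H is positive definite and the point is a local minimum.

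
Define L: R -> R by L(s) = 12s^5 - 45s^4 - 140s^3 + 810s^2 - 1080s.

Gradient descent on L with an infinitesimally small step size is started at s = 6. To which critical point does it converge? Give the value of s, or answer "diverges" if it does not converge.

L'(s) = 60(s - 3)(s - 2)(s - 1)(s + 3), so L'(6) = 32400.
Gradient descent moves in the -L' direction, i.e. s is decreasing.
The nearest critical point in that direction is s = 3, where L'' = 720 > 0 (a local minimum). The iterate converges there.

3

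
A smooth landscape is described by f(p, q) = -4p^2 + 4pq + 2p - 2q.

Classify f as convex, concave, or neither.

neither

f is quadratic, so its Hessian is the constant matrix H = [[-8, 4], [4, 0]].
det(H) = -16, tr(H) = -8.
det(H) < 0, so H is indefinite: neither convex nor concave.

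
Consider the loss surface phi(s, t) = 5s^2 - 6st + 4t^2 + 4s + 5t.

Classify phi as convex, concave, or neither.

convex

phi is quadratic, so its Hessian is the constant matrix H = [[10, -6], [-6, 8]].
det(H) = 44, tr(H) = 18.
det(H) > 0 and tr(H) > 0, so H is positive definite everywhere: convex.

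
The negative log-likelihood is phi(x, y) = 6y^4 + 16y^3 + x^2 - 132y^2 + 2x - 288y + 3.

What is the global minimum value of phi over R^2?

phi(x,y) separates as P(x) + Q(y) + 3, so its minimum is min P + min Q + 3.
P'(x) = 2x + 2 vanishes at x ∈ {-1}; Q'(y) = 24(y - 3)(y + 1)(y + 4) vanishes at y ∈ {-4, -1, 3}.
Local minima of P (where P''>0): P(-1)=-1. Local minima of Q: Q(-4)=-448, Q(3)=-1134.
So the global minimum of phi is P(-1) + Q(3) + 3 = -1 − 1134 + 3 = -1132, attained at (-1, 3).

-1132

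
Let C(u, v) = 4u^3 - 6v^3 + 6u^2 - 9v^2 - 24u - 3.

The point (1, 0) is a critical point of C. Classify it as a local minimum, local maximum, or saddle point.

The mixed partial ∂²C/∂u∂v is 0, so the Hessian at any point is diag(C_uu, C_vv) = diag(12(2u + 1), -18(2v + 1)).
At (1, 0): H = diag(36, -18).
The eigenvalues have opposite signs, so H is indefinite: a saddle point.

saddle point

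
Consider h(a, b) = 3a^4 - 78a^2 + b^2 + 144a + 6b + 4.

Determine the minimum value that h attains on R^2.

-1061

h(a,b) separates as P(a) + Q(b) + 4, so its minimum is min P + min Q + 4.
P'(a) = 12(a - 3)(a - 1)(a + 4) vanishes at a ∈ {-4, 1, 3}; Q'(b) = 2b + 6 vanishes at b ∈ {-3}.
Local minima of P (where P''>0): P(-4)=-1056, P(3)=-27. Local minima of Q: Q(-3)=-9.
So the global minimum of h is P(-4) + Q(-3) + 4 = -1056 − 9 + 4 = -1061, attained at (-4, -3).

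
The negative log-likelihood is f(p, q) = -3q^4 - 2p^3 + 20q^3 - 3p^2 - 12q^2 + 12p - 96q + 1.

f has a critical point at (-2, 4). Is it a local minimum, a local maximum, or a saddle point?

saddle point

The mixed partial ∂²f/∂p∂q is 0, so the Hessian at any point is diag(f_pp, f_qq) = diag(-6(2p + 1), 12(-3q^2 + 10q - 2)).
At (-2, 4): H = diag(18, -120).
The eigenvalues have opposite signs, so H is indefinite: a saddle point.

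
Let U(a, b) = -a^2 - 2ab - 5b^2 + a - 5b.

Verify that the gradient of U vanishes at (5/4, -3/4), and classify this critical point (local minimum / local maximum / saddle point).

∇U = (-2a - 2b + 1, -2a - 10b - 5); substituting (5/4, -3/4) gives ∇U = (0, 0), so (5/4, -3/4) is indeed a critical point.
The Hessian of U is constant: H = [[-2, -2], [-2, -10]].
det(H) = (-2)·(-10) − (-2)² = 16.
det(H) > 0 and tr(H) = -12 < 0, so H is negative definite and the point is a local maximum.

local maximum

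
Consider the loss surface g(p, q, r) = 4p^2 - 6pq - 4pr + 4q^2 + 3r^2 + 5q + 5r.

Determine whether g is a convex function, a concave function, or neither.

convex

g is quadratic, so its Hessian is the constant matrix H = [[8, -6, -4], [-6, 8, 0], [-4, 0, 6]].
Leading principal minors: 8, 28, 40.
All positive ⇒ H ≻ 0 ⇒ convex.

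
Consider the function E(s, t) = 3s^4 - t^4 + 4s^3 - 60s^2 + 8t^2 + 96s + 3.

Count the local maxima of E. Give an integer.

E separates as a function of s plus a function of t, so ∇E=0 decouples.
∂E/∂s = 12(s - 2)(s - 1)(s + 4) = 0 at s ∈ {-4, 1, 2}; ∂E/∂t = -4t(t - 2)(t + 2) = 0 at t ∈ {-2, 0, 2}.
The Hessian is diagonal: diag(E_ss, E_tt). Second derivatives: E_ss(-4)=360, E_ss(1)=-60, E_ss(2)=72; E_tt(-2)=-32, E_tt(0)=16, E_tt(2)=-32.
Local maxima occur where both diagonal entries negative: (1, -2), (1, 2). Count: 2.

2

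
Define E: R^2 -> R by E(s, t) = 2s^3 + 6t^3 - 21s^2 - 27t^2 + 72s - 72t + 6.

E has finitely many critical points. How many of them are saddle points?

E separates as a function of s plus a function of t, so ∇E=0 decouples.
∂E/∂s = 6(s - 4)(s - 3) = 0 at s ∈ {3, 4}; ∂E/∂t = 18(t - 4)(t + 1) = 0 at t ∈ {-1, 4}.
The Hessian is diagonal: diag(E_ss, E_tt). Second derivatives: E_ss(3)=-6, E_ss(4)=6; E_tt(-1)=-90, E_tt(4)=90.
Saddle points occur where the two diagonal entries have opposite signs: (3, 4), (4, -1). Count: 2.

2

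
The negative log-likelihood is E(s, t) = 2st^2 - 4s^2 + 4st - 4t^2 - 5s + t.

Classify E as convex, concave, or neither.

The term 2st^2 is cubic, so the Hessian is not constant.
∂²E/∂t² = 4s - 8, which takes both signs as s varies (negative for sufficiently negative s). A diagonal entry of the Hessian changing sign means the Hessian is neither positive- nor negative-semidefinite on all of R^2.

neither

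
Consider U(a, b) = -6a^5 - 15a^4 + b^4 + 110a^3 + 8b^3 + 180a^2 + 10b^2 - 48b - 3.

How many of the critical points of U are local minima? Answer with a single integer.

U separates as a function of a plus a function of b, so ∇U=0 decouples.
∂U/∂a = -30a(a - 3)(a + 1)(a + 4) = 0 at a ∈ {-4, -1, 0, 3}; ∂U/∂b = 4(b - 1)(b + 3)(b + 4) = 0 at b ∈ {-4, -3, 1}.
The Hessian is diagonal: diag(U_aa, U_bb). Second derivatives: U_aa(-4)=2520, U_aa(-1)=-360, U_aa(0)=360, U_aa(3)=-2520; U_bb(-4)=20, U_bb(-3)=-16, U_bb(1)=80.
Local minima occur where both diagonal entries positive: (-4, -4), (-4, 1), (0, -4), (0, 1). Count: 4.

4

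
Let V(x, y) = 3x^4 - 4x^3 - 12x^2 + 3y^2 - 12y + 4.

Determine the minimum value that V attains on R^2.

V(x,y) separates as P(x) + Q(y) + 4, so its minimum is min P + min Q + 4.
P'(x) = 12x(x - 2)(x + 1) vanishes at x ∈ {-1, 0, 2}; Q'(y) = 6y - 12 vanishes at y ∈ {2}.
Local minima of P (where P''>0): P(-1)=-5, P(2)=-32. Local minima of Q: Q(2)=-12.
So the global minimum of V is P(2) + Q(2) + 4 = -32 − 12 + 4 = -40, attained at (2, 2).

-40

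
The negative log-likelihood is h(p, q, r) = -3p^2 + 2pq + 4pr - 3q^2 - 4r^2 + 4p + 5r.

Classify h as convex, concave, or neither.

h is quadratic, so its Hessian is the constant matrix H = [[-6, 2, 4], [2, -6, 0], [4, 0, -8]].
Leading principal minors: -6, 32, -160.
Signs alternate −, +, − ⇒ H ≺ 0 ⇒ concave.

concave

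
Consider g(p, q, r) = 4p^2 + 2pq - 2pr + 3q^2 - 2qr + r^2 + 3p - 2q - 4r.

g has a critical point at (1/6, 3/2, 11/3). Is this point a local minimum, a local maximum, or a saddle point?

The Hessian is constant: H = [[8, 2, -2], [2, 6, -2], [-2, -2, 2]].
Leading principal minors: Δ₁ = 8, Δ₂ = 44, Δ₃ = 48.
All leading minors are positive, so H is positive definite: a local minimum.

local minimum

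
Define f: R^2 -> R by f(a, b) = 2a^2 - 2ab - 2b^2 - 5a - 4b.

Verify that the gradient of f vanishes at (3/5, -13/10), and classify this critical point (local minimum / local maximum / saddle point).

saddle point

∇f = (4a - 2b - 5, -2a - 4b - 4); substituting (3/5, -13/10) gives ∇f = (0, 0), so (3/5, -13/10) is indeed a critical point.
The Hessian of f is constant: H = [[4, -2], [-2, -4]].
det(H) = 4·(-4) − (-2)² = -20.
Since det(H) < 0, H is indefinite and the critical point is a saddle point.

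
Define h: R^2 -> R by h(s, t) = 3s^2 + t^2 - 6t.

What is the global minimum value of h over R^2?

-9

h(s,t) separates as P(s) + Q(t), so its minimum is min P + min Q.
P'(s) = 6s vanishes at s ∈ {0}; Q'(t) = 2(t - 3) vanishes at t ∈ {3}.
Local minima of P (where P''>0): P(0)=0. Local minima of Q: Q(3)=-9.
So the global minimum of h is P(0) + Q(3) = 0 − 9 = -9, attained at (0, 3).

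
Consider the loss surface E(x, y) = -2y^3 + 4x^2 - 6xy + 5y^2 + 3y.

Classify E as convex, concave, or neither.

The term -2y^3 is cubic, so the Hessian is not constant.
∂²E/∂y² = -12y + 10, which takes both signs as y varies (negative for sufficiently large y). A diagonal entry of the Hessian changing sign means the Hessian is neither positive- nor negative-semidefinite on all of R^2.

neither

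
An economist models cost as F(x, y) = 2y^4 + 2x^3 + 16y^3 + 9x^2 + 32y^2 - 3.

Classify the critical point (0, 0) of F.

local minimum

The mixed partial ∂²F/∂x∂y is 0, so the Hessian at any point is diag(F_xx, F_yy) = diag(6(2x + 3), 8(3y^2 + 12y + 8)).
At (0, 0): H = diag(18, 64).
Both eigenvalues are positive, so H is positive definite: a local minimum.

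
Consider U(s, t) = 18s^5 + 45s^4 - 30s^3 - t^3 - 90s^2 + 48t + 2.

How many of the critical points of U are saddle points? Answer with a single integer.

4

U separates as a function of s plus a function of t, so ∇U=0 decouples.
∂U/∂s = 90s(s - 1)(s + 1)(s + 2) = 0 at s ∈ {-2, -1, 0, 1}; ∂U/∂t = -3(t - 4)(t + 4) = 0 at t ∈ {-4, 4}.
The Hessian is diagonal: diag(U_ss, U_tt). Second derivatives: U_ss(-2)=-540, U_ss(-1)=180, U_ss(0)=-180, U_ss(1)=540; U_tt(-4)=24, U_tt(4)=-24.
Saddle points occur where the two diagonal entries have opposite signs: (-2, -4), (-1, 4), (0, -4), (1, 4). Count: 4.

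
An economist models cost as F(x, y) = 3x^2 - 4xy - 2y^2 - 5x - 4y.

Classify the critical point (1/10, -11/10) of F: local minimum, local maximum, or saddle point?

The Hessian of F is constant: H = [[6, -4], [-4, -4]].
det(H) = 6·(-4) − (-4)² = -40.
Since det(H) < 0, H is indefinite and the critical point is a saddle point.

saddle point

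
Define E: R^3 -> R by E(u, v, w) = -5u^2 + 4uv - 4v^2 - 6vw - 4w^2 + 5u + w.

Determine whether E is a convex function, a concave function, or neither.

E is quadratic, so its Hessian is the constant matrix H = [[-10, 4, 0], [4, -8, -6], [0, -6, -8]].
Leading principal minors: -10, 64, -152.
Signs alternate −, +, − ⇒ H ≺ 0 ⇒ concave.

concave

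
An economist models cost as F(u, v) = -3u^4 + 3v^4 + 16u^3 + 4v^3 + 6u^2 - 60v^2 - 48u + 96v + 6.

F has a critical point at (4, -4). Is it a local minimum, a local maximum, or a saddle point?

The mixed partial ∂²F/∂u∂v is 0, so the Hessian at any point is diag(F_uu, F_vv) = diag(12(-3u^2 + 8u + 1), 12(3v^2 + 2v - 10)).
At (4, -4): H = diag(-180, 360).
The eigenvalues have opposite signs, so H is indefinite: a saddle point.

saddle point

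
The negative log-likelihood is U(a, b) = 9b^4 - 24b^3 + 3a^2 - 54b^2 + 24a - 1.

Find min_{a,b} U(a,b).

U(a,b) separates as P(a) + Q(b) − 1, so its minimum is min P + min Q − 1.
P'(a) = 6a + 24 vanishes at a ∈ {-4}; Q'(b) = 36b(b - 3)(b + 1) vanishes at b ∈ {-1, 0, 3}.
Local minima of P (where P''>0): P(-4)=-48. Local minima of Q: Q(-1)=-21, Q(3)=-405.
So the global minimum of U is P(-4) + Q(3) − 1 = -48 − 405 − 1 = -454, attained at (-4, 3).

-454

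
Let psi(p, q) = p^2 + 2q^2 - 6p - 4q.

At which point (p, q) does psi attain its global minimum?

psi(p,q) separates as A(p) + B(q), so its minimum is min A + min B.
A'(p) = 2p - 6 vanishes at p ∈ {3}; B'(q) = 4q - 4 vanishes at q ∈ {1}.
Local minima of A (where A''>0): A(3)=-9. Local minima of B: B(1)=-2.
So the global minimum of psi is A(3) + B(1) = -9 − 2 = -11, attained at (3, 1).

(3, 1)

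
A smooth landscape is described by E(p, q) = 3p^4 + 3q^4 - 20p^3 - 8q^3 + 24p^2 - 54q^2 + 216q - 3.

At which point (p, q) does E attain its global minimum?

(4, -3)

E(p,q) separates as A(p) + B(q) − 3, so its minimum is min A + min B − 3.
A'(p) = 12p(p - 4)(p - 1) vanishes at p ∈ {0, 1, 4}; B'(q) = 12(q - 3)(q - 2)(q + 3) vanishes at q ∈ {-3, 2, 3}.
Local minima of A (where A''>0): A(0)=0, A(4)=-128. Local minima of B: B(-3)=-675, B(3)=189.
So the global minimum of E is A(4) + B(-3) − 3 = -128 − 675 − 3 = -806, attained at (4, -3).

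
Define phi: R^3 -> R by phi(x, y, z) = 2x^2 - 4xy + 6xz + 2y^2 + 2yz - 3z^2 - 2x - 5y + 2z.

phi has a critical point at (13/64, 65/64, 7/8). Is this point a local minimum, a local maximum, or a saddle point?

saddle point

The Hessian is constant: H = [[4, -4, 6], [-4, 4, 2], [6, 2, -6]].
Leading principal minors: Δ₁ = 4, Δ₂ = 0, Δ₃ = -256.
The minors fit neither the all-positive nor the alternating-sign pattern, so H is indefinite: a saddle point.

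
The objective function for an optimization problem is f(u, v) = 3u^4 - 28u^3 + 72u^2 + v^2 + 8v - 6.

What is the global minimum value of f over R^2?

-22

f(u,v) separates as P(u) + Q(v) − 6, so its minimum is min P + min Q − 6.
P'(u) = 12u(u - 4)(u - 3) vanishes at u ∈ {0, 3, 4}; Q'(v) = 2v + 8 vanishes at v ∈ {-4}.
Local minima of P (where P''>0): P(0)=0, P(4)=128. Local minima of Q: Q(-4)=-16.
So the global minimum of f is P(0) + Q(-4) − 6 = 0 − 16 − 6 = -22, attained at (0, -4).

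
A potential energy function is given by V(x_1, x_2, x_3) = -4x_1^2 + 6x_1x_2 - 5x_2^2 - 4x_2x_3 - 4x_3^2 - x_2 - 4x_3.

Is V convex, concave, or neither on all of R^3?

concave

V is quadratic, so its Hessian is the constant matrix H = [[-8, 6, 0], [6, -10, -4], [0, -4, -8]].
Leading principal minors: -8, 44, -224.
Signs alternate −, +, − ⇒ H ≺ 0 ⇒ concave.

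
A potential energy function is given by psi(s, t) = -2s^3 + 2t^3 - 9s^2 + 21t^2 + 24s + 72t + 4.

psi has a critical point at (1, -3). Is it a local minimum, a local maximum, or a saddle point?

The mixed partial ∂²psi/∂s∂t is 0, so the Hessian at any point is diag(psi_ss, psi_tt) = diag(-6(2s + 3), 6(2t + 7)).
At (1, -3): H = diag(-30, 6).
The eigenvalues have opposite signs, so H is indefinite: a saddle point.

saddle point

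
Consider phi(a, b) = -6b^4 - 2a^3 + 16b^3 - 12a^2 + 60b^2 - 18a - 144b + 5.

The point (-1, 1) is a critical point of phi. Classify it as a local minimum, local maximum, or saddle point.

The mixed partial ∂²phi/∂a∂b is 0, so the Hessian at any point is diag(phi_aa, phi_bb) = diag(-12(a + 2), 24(-3b^2 + 4b + 5)).
At (-1, 1): H = diag(-12, 144).
The eigenvalues have opposite signs, so H is indefinite: a saddle point.

saddle point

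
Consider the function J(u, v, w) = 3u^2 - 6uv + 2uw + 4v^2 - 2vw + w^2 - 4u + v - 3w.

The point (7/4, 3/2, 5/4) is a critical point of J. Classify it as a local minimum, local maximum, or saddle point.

local minimum

The Hessian is constant: H = [[6, -6, 2], [-6, 8, -2], [2, -2, 2]].
Leading principal minors: Δ₁ = 6, Δ₂ = 12, Δ₃ = 16.
All leading minors are positive, so H is positive definite: a local minimum.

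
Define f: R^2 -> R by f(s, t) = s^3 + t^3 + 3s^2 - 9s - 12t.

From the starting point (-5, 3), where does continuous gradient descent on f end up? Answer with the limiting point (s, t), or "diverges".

diverges

f is separable, so gradient descent decouples: s follows -∂f/∂s, t follows -∂f/∂t.
∂f/∂s = 3(s - 1)(s + 3); at s=-5 this is 36, so s decreases.
∂f/∂t = 3(t - 2)(t + 2); at t=3 this is 15, so t decreases.
The s-coordinate has no critical point in that direction and runs off to infinity.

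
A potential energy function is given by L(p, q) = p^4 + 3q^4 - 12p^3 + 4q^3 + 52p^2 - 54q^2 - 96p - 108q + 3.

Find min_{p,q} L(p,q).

L(p,q) separates as A(p) + B(q) + 3, so its minimum is min A + min B + 3.
A'(p) = 4(p - 4)(p - 3)(p - 2) vanishes at p ∈ {2, 3, 4}; B'(q) = 12(q - 3)(q + 1)(q + 3) vanishes at q ∈ {-3, -1, 3}.
Local minima of A (where A''>0): A(2)=-64, A(4)=-64. Local minima of B: B(-3)=-27, B(3)=-459.
So the global minimum of L is A(2) + B(3) + 3 = -64 − 459 + 3 = -520, attained at (2, 3).

-520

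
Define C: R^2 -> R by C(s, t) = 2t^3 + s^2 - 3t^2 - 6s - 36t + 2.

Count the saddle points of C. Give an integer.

C separates as a function of s plus a function of t, so ∇C=0 decouples.
∂C/∂s = 2(s - 3) = 0 at s ∈ {3}; ∂C/∂t = 6(t - 3)(t + 2) = 0 at t ∈ {-2, 3}.
The Hessian is diagonal: diag(C_ss, C_tt). Second derivatives: C_ss(3)=2; C_tt(-2)=-30, C_tt(3)=30.
Saddle points occur where the two diagonal entries have opposite signs: (3, -2). Count: 1.

1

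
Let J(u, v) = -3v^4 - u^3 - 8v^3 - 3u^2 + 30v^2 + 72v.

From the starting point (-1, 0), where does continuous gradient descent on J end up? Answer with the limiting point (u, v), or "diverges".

J is separable, so gradient descent decouples: u follows -∂J/∂u, v follows -∂J/∂v.
∂J/∂u = -3u(u + 2); at u=-1 this is 3, so u decreases.
∂J/∂v = -12(v - 2)(v + 1)(v + 3); at v=0 this is 72, so v decreases.
u converges to its nearest critical value -2 (a local min of the u-part); v converges to -1. The iterate converges to (-2, -1).

(-2, -1)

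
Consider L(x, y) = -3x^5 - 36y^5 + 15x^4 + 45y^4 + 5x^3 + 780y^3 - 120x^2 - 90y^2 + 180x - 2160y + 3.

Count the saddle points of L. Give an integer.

8

L separates as a function of x plus a function of y, so ∇L=0 decouples.
∂L/∂x = -15(x - 3)(x - 2)(x - 1)(x + 2) = 0 at x ∈ {-2, 1, 2, 3}; ∂L/∂y = -180(y - 4)(y - 1)(y + 1)(y + 3) = 0 at y ∈ {-3, -1, 1, 4}.
The Hessian is diagonal: diag(L_xx, L_yy). Second derivatives: L_xx(-2)=900, L_xx(1)=-90, L_xx(2)=60, L_xx(3)=-150; L_yy(-3)=10080, L_yy(-1)=-3600, L_yy(1)=4320, L_yy(4)=-18900.
Saddle points occur where the two diagonal entries have opposite signs: (-2, -1), (-2, 4), (1, -3), (1, 1), (2, -1), (2, 4), (3, -3), (3, 1). Count: 8.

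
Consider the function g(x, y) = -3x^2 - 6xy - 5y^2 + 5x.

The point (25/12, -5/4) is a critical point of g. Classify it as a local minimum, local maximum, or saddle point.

The Hessian of g is constant: H = [[-6, -6], [-6, -10]].
det(H) = (-6)·(-10) − (-6)² = 24.
det(H) > 0 and tr(H) = -16 < 0, so H is negative definite and the point is a local maximum.

local maximum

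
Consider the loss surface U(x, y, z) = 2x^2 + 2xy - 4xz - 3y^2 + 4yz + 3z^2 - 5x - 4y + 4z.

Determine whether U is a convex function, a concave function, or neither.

U is quadratic, so its Hessian is the constant matrix H = [[4, 2, -4], [2, -6, 4], [-4, 4, 6]].
Leading principal minors: 4, -28, -200.
Neither pattern holds ⇒ H is indefinite ⇒ neither convex nor concave.

neither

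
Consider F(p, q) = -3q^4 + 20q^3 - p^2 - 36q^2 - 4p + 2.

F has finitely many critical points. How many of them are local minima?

0

F separates as a function of p plus a function of q, so ∇F=0 decouples.
∂F/∂p = -2(p + 2) = 0 at p ∈ {-2}; ∂F/∂q = -12q(q - 3)(q - 2) = 0 at q ∈ {0, 2, 3}.
The Hessian is diagonal: diag(F_pp, F_qq). Second derivatives: F_pp(-2)=-2; F_qq(0)=-72, F_qq(2)=24, F_qq(3)=-36.
Local minima occur where both diagonal entries positive: none. Count: 0.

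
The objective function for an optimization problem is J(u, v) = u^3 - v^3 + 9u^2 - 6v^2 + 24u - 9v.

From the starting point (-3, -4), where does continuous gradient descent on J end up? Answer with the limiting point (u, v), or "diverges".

J is separable, so gradient descent decouples: u follows -∂J/∂u, v follows -∂J/∂v.
∂J/∂u = 3(u + 2)(u + 4); at u=-3 this is -3, so u increases.
∂J/∂v = -3(v + 1)(v + 3); at v=-4 this is -9, so v increases.
u converges to its nearest critical value -2 (a local min of the u-part); v converges to -3. The iterate converges to (-2, -3).

(-2, -3)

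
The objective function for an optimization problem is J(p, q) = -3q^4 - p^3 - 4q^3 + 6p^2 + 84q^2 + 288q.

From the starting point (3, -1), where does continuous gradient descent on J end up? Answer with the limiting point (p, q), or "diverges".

(0, -2)

J is separable, so gradient descent decouples: p follows -∂J/∂p, q follows -∂J/∂q.
∂J/∂p = -3p(p - 4); at p=3 this is 9, so p decreases.
∂J/∂q = -12(q - 4)(q + 2)(q + 3); at q=-1 this is 120, so q decreases.
p converges to its nearest critical value 0 (a local min of the p-part); q converges to -2. The iterate converges to (0, -2).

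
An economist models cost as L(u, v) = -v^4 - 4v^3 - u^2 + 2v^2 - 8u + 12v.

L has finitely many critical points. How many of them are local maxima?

2

L separates as a function of u plus a function of v, so ∇L=0 decouples.
∂L/∂u = -2(u + 4) = 0 at u ∈ {-4}; ∂L/∂v = -4(v - 1)(v + 1)(v + 3) = 0 at v ∈ {-3, -1, 1}.
The Hessian is diagonal: diag(L_uu, L_vv). Second derivatives: L_uu(-4)=-2; L_vv(-3)=-32, L_vv(-1)=16, L_vv(1)=-32.
Local maxima occur where both diagonal entries negative: (-4, -3), (-4, 1). Count: 2.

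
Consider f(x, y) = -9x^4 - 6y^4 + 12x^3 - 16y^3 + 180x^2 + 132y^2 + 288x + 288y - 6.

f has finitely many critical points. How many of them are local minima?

f separates as a function of x plus a function of y, so ∇f=0 decouples.
∂f/∂x = -36(x - 4)(x + 1)(x + 2) = 0 at x ∈ {-2, -1, 4}; ∂f/∂y = -24(y - 3)(y + 1)(y + 4) = 0 at y ∈ {-4, -1, 3}.
The Hessian is diagonal: diag(f_xx, f_yy). Second derivatives: f_xx(-2)=-216, f_xx(-1)=180, f_xx(4)=-1080; f_yy(-4)=-504, f_yy(-1)=288, f_yy(3)=-672.
Local minima occur where both diagonal entries positive: (-1, -1). Count: 1.

1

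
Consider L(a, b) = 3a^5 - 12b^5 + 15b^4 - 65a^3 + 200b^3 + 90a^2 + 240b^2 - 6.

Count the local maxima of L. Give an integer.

L separates as a function of a plus a function of b, so ∇L=0 decouples.
∂L/∂a = 15a(a - 3)(a - 1)(a + 4) = 0 at a ∈ {-4, 0, 1, 3}; ∂L/∂b = -60b(b - 4)(b + 1)(b + 2) = 0 at b ∈ {-2, -1, 0, 4}.
The Hessian is diagonal: diag(L_aa, L_bb). Second derivatives: L_aa(-4)=-2100, L_aa(0)=180, L_aa(1)=-150, L_aa(3)=630; L_bb(-2)=720, L_bb(-1)=-300, L_bb(0)=480, L_bb(4)=-7200.
Local maxima occur where both diagonal entries negative: (-4, -1), (-4, 4), (1, -1), (1, 4). Count: 4.

4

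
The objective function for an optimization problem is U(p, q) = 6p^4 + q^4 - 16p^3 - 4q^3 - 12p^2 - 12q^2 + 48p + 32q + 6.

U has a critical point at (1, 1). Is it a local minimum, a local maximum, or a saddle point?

local maximum

The mixed partial ∂²U/∂p∂q is 0, so the Hessian at any point is diag(U_pp, U_qq) = diag(24(3p^2 - 4p - 1), 12(q^2 - 2q - 2)).
At (1, 1): H = diag(-48, -36).
Both eigenvalues are negative, so H is negative definite: a local maximum.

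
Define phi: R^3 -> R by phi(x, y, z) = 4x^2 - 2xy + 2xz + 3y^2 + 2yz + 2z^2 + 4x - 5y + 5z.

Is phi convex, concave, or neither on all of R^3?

phi is quadratic, so its Hessian is the constant matrix H = [[8, -2, 2], [-2, 6, 2], [2, 2, 4]].
Leading principal minors: 8, 44, 104.
All positive ⇒ H ≻ 0 ⇒ convex.

convex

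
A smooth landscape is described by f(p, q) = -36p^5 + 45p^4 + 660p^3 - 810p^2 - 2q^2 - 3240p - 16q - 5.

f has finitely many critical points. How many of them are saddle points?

f separates as a function of p plus a function of q, so ∇f=0 decouples.
∂f/∂p = -180(p - 3)(p - 2)(p + 1)(p + 3) = 0 at p ∈ {-3, -1, 2, 3}; ∂f/∂q = -4(q + 4) = 0 at q ∈ {-4}.
The Hessian is diagonal: diag(f_pp, f_qq). Second derivatives: f_pp(-3)=10800, f_pp(-1)=-4320, f_pp(2)=2700, f_pp(3)=-4320; f_qq(-4)=-4.
Saddle points occur where the two diagonal entries have opposite signs: (-3, -4), (2, -4). Count: 2.

2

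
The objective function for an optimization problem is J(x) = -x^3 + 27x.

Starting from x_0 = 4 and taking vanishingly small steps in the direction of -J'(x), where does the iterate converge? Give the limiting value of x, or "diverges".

J'(x) = -3(x - 3)(x + 3), so J'(4) = -21.
Gradient descent moves in the -J' direction, i.e. x is increasing.
There is no critical point above x=4, and J' keeps the same sign, so the iterate runs off to +∞.

diverges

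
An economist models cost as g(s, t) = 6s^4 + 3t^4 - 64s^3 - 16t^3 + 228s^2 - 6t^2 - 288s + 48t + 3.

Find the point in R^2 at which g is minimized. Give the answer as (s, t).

(1, 4)

g(s,t) separates as P(s) + Q(t) + 3, so its minimum is min P + min Q + 3.
P'(s) = 24(s - 4)(s - 3)(s - 1) vanishes at s ∈ {1, 3, 4}; Q'(t) = 12(t - 4)(t - 1)(t + 1) vanishes at t ∈ {-1, 1, 4}.
Local minima of P (where P''>0): P(1)=-118, P(4)=-64. Local minima of Q: Q(-1)=-35, Q(4)=-160.
So the global minimum of g is P(1) + Q(4) + 3 = -118 − 160 + 3 = -275, attained at (1, 4).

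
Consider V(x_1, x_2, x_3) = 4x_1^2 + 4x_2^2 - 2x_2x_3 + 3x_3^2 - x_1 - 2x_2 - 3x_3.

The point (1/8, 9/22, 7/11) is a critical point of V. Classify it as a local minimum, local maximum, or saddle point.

The Hessian is constant: H = [[8, 0, 0], [0, 8, -2], [0, -2, 6]].
Leading principal minors: Δ₁ = 8, Δ₂ = 64, Δ₃ = 352.
All leading minors are positive, so H is positive definite: a local minimum.

local minimum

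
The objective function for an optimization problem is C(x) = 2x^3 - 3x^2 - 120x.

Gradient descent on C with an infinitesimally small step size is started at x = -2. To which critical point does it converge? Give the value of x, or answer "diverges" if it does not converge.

C'(x) = 6(x - 5)(x + 4), so C'(-2) = -84.
Gradient descent moves in the -C' direction, i.e. x is increasing.
The nearest critical point in that direction is x = 5, where C'' = 54 > 0 (a local minimum). The iterate converges there.

5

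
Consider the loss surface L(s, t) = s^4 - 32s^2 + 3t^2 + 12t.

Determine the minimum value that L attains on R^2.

-268

L(s,t) separates as P(s) + Q(t), so its minimum is min P + min Q.
P'(s) = 4s(s - 4)(s + 4) vanishes at s ∈ {-4, 0, 4}; Q'(t) = 6(t + 2) vanishes at t ∈ {-2}.
Local minima of P (where P''>0): P(-4)=-256, P(4)=-256. Local minima of Q: Q(-2)=-12.
So the global minimum of L is P(-4) + Q(-2) = -256 − 12 = -268, attained at (-4, -2).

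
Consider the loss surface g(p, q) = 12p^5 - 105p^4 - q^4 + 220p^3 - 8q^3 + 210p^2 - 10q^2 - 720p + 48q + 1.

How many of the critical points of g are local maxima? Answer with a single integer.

4

g separates as a function of p plus a function of q, so ∇g=0 decouples.
∂g/∂p = 60(p - 4)(p - 3)(p - 1)(p + 1) = 0 at p ∈ {-1, 1, 3, 4}; ∂g/∂q = -4(q - 1)(q + 3)(q + 4) = 0 at q ∈ {-4, -3, 1}.
The Hessian is diagonal: diag(g_pp, g_qq). Second derivatives: g_pp(-1)=-2400, g_pp(1)=720, g_pp(3)=-480, g_pp(4)=900; g_qq(-4)=-20, g_qq(-3)=16, g_qq(1)=-80.
Local maxima occur where both diagonal entries negative: (-1, -4), (-1, 1), (3, -4), (3, 1). Count: 4.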